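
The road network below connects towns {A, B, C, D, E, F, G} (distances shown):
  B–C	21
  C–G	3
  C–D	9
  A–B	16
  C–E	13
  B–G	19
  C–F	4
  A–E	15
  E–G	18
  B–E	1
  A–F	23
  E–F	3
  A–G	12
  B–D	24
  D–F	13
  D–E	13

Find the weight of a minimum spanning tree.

32

Prim, starting at G.
Step 1: cheapest edge leaving the tree is C–G (3); add C.
Step 2: cheapest edge leaving the tree is C–F (4); add F.
Step 3: cheapest edge leaving the tree is E–F (3); add E.
Step 4: cheapest edge leaving the tree is B–E (1); add B.
Step 5: cheapest edge leaving the tree is C–D (9); add D.
Step 6: cheapest edge leaving the tree is A–G (12); add A.
MST edges: C–G, C–F, E–F, B–E, C–D, A–G; total weight 3+4+3+1+9+12 = 32.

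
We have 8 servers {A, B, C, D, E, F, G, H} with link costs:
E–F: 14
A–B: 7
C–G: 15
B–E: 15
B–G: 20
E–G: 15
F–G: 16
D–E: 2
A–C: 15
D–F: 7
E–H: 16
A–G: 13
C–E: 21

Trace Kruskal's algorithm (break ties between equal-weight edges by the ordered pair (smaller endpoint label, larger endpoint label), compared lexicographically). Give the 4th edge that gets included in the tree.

Kruskal: consider edges lightest-first.
D–E (2): add — endpoints in different components.
A–B (7): add — endpoints in different components.
D–F (7): add — endpoints in different components.
A–G (13): add — endpoints in different components.
E–F (14): skip — E and F already connected.
A–C (15): add — endpoints in different components.
B–E (15): add — endpoints in different components.
C–G (15): skip — C and G already connected.
E–G (15): skip — E and G already connected.
E–H (16): add — endpoints in different components.
The 4th edge added is A–G.

A-G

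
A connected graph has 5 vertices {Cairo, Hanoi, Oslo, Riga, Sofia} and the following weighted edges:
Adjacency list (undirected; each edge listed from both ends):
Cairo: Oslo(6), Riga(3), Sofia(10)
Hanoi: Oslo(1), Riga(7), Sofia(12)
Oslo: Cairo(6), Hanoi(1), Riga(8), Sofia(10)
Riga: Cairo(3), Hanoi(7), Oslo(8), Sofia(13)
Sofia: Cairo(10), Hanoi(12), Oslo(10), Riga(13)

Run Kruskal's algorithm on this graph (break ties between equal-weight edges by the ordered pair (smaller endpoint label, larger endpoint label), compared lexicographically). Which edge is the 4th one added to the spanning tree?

Kruskal's algorithm — process edges by increasing weight (ties by edge label):
Hanoi Oslo (1): add — endpoints in different components.
Cairo Riga (3): add — endpoints in different components.
Cairo Oslo (6): add — endpoints in different components.
Hanoi Riga (7): skip — Riga and Hanoi already connected.
Oslo Riga (8): skip — Oslo and Riga already connected.
Cairo Sofia (10): add — endpoints in different components.
The 4th edge added is Cairo Sofia.

Cairo-Sofia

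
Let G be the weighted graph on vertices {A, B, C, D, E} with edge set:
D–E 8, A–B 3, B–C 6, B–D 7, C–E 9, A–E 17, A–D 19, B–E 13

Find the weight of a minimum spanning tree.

Sort edges by weight, then run Kruskal:
A–B (3): add. Components now {A,B} {C} {D} {E}
B–C (6): add. Components now {A,B,C} {D} {E}
B–D (7): add. Components now {A,B,C,D} {E}
D–E (8): add. Components now {A,B,C,D,E}
MST edges: A–B, B–C, B–D, D–E; total weight 3+6+7+8 = 24.

24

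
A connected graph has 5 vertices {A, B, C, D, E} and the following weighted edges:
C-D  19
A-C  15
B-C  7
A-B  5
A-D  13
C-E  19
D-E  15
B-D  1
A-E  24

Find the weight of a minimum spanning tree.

28

Sort edges by weight, then run Kruskal:
B-D (1): add. Components now {A} {B,D} {C} {E}
A-B (5): add. Components now {A,B,D} {C} {E}
B-C (7): add. Components now {A,B,C,D} {E}
A-D (13): skip — A and D already connected.
A-C (15): skip — A and C already connected.
D-E (15): add. Components now {A,B,C,D,E}
MST edges: B-D, A-B, B-C, D-E; total weight 1+5+7+15 = 28.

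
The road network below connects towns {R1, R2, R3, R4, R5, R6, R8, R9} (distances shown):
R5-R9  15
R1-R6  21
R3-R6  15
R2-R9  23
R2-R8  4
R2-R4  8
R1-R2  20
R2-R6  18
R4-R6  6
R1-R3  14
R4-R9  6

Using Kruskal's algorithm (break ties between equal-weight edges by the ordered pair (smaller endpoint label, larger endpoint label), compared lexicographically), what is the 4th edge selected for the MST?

R2-R4

Kruskal's algorithm — process edges by increasing weight (ties by edge label):
R2-R8 (4): add — endpoints in different components.
R4-R6 (6): add — endpoints in different components.
R4-R9 (6): add — endpoints in different components.
R2-R4 (8): add — endpoints in different components.
R1-R3 (14): add — endpoints in different components.
R3-R6 (15): add — endpoints in different components.
R5-R9 (15): add — endpoints in different components.
The 4th edge added is R2-R4.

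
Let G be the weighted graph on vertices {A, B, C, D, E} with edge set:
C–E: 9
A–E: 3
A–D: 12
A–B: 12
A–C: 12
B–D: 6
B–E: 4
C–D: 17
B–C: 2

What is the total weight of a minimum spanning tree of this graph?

15

Kruskal: consider edges lightest-first.
B–C (2): add — endpoints in different components.
A–E (3): add — endpoints in different components.
B–E (4): add — endpoints in different components.
B–D (6): add — endpoints in different components.
MST edges: B–C, A–E, B–E, B–D; total weight 2+3+4+6 = 15.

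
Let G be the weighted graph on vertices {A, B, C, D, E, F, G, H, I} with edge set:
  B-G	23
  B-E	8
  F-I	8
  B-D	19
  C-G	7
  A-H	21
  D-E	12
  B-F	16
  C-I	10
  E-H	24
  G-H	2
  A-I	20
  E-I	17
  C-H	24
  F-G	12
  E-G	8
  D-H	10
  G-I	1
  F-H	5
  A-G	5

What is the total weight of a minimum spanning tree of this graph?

46

Prim's algorithm from F:
Step 1: cheapest edge leaving the tree is F-H (5); add H.
Step 2: cheapest edge leaving the tree is G-H (2); add G.
Step 3: cheapest edge leaving the tree is G-I (1); add I.
Step 4: cheapest edge leaving the tree is A-G (5); add A.
Step 5: cheapest edge leaving the tree is C-G (7); add C.
Step 6: cheapest edge leaving the tree is E-G (8); add E.
Step 7: cheapest edge leaving the tree is B-E (8); add B.
Step 8: cheapest edge leaving the tree is D-H (10); add D.
MST edges: F-H, G-H, G-I, A-G, C-G, E-G, B-E, D-H; total weight 5+2+1+5+7+8+8+10 = 46.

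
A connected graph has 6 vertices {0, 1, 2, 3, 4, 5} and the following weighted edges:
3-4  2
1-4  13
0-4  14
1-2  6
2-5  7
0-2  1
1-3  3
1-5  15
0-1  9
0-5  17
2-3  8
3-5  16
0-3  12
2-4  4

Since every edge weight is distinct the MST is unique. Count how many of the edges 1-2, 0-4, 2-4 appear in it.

1

Kruskal: consider edges lightest-first.
0-2 (1): add. Components now {0,2} {1} {3} {4} {5}
3-4 (2): add. Components now {0,2} {1} {3,4} {5}
1-3 (3): add. Components now {0,2} {1,3,4} {5}
2-4 (4): add. Components now {0,1,2,3,4} {5}
1-2 (6): skip — 1 and 2 already connected.
2-5 (7): add. Components now {0,1,2,3,4,5}
MST edge set: {0-2, 3-4, 1-3, 2-4, 2-5}.
Of the listed edges, {2-4} are in the MST → 1.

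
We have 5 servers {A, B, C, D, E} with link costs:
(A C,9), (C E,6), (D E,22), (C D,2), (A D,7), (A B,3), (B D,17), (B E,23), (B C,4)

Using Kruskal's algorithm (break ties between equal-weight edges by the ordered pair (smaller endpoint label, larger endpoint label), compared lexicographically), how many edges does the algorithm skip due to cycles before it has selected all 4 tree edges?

Kruskal's algorithm — process edges by increasing weight (ties by edge label):
C D (2): add — endpoints in different components.
A B (3): add — endpoints in different components.
B C (4): add — endpoints in different components.
C E (6): add — endpoints in different components.
Edges rejected before the tree was complete: 0.

0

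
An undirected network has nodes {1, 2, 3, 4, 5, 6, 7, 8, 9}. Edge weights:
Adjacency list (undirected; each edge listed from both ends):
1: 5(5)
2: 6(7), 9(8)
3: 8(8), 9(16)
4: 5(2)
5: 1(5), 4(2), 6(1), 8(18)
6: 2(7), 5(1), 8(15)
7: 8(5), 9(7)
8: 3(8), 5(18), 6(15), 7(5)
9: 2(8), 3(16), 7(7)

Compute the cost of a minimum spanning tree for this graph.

43

Prim, starting at 2.
Step 1: cheapest edge leaving the tree is 2–6 (7); add 6.
Step 2: cheapest edge leaving the tree is 5–6 (1); add 5.
Step 3: cheapest edge leaving the tree is 4–5 (2); add 4.
Step 4: cheapest edge leaving the tree is 1–5 (5); add 1.
Step 5: cheapest edge leaving the tree is 2–9 (8); add 9.
Step 6: cheapest edge leaving the tree is 7–9 (7); add 7.
Step 7: cheapest edge leaving the tree is 7–8 (5); add 8.
Step 8: cheapest edge leaving the tree is 3–8 (8); add 3.
MST edges: 2–6, 5–6, 4–5, 1–5, 2–9, 7–9, 7–8, 3–8; total weight 7+1+2+5+8+7+5+8 = 43.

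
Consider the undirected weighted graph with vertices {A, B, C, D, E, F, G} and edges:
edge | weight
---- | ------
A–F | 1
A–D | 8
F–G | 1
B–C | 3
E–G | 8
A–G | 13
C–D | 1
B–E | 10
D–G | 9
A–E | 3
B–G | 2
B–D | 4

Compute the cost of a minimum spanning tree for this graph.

11

Prim's algorithm from C:
Step 1: cheapest edge leaving the tree is C–D (1); add D.
Step 2: cheapest edge leaving the tree is B–C (3); add B.
Step 3: cheapest edge leaving the tree is B–G (2); add G.
Step 4: cheapest edge leaving the tree is F–G (1); add F.
Step 5: cheapest edge leaving the tree is A–F (1); add A.
Step 6: cheapest edge leaving the tree is A–E (3); add E.
MST edges: C–D, B–C, B–G, F–G, A–F, A–E; total weight 1+3+2+1+1+3 = 11.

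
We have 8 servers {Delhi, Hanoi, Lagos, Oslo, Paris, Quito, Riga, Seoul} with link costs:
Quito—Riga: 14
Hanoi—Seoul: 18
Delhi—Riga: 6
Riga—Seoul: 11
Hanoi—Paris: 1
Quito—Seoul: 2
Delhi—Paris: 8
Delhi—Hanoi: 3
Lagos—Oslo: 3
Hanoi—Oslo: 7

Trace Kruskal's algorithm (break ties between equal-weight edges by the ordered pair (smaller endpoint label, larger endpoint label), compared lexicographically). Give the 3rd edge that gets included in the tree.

Kruskal: consider edges lightest-first.
Hanoi—Paris (1): add — endpoints in different components.
Quito—Seoul (2): add — endpoints in different components.
Delhi—Hanoi (3): add — endpoints in different components.
Lagos—Oslo (3): add — endpoints in different components.
Delhi—Riga (6): add — endpoints in different components.
Hanoi—Oslo (7): add — endpoints in different components.
Delhi—Paris (8): skip — Delhi and Paris already connected.
Riga—Seoul (11): add — endpoints in different components.
The 3rd edge added is Delhi—Hanoi.

Delhi-Hanoi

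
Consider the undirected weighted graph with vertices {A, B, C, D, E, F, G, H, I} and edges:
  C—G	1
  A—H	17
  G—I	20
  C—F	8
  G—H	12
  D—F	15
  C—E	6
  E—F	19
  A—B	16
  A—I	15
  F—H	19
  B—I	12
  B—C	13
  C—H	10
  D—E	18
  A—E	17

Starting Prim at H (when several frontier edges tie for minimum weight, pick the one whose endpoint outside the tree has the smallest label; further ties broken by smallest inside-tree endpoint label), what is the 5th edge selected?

Prim, starting at H.
Step 1: cheapest edge leaving the tree is C—H (10); add C.
Step 2: cheapest edge leaving the tree is C—G (1); add G.
Step 3: cheapest edge leaving the tree is C—E (6); add E.
Step 4: cheapest edge leaving the tree is C—F (8); add F.
Step 5: cheapest edge leaving the tree is B—C (13); add B.
Step 6: cheapest edge leaving the tree is B—I (12); add I.
Step 7: cheapest edge leaving the tree is A—I (15); add A.
Step 8: cheapest edge leaving the tree is D—F (15); add D.
The 5th edge added is B—C.

B-C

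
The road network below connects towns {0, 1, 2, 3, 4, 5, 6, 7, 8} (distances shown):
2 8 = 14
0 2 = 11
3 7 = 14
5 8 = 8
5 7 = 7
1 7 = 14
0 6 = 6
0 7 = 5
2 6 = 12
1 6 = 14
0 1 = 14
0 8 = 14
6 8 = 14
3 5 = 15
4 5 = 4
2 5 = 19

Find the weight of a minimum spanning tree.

Kruskal: consider edges lightest-first.
4 5 (4): add — endpoints in different components.
0 7 (5): add — endpoints in different components.
0 6 (6): add — endpoints in different components.
5 7 (7): add — endpoints in different components.
5 8 (8): add — endpoints in different components.
0 2 (11): add — endpoints in different components.
2 6 (12): skip — 2 and 6 already connected.
0 1 (14): add — endpoints in different components.
0 8 (14): skip — 0 and 8 already connected.
1 6 (14): skip — 1 and 6 already connected.
1 7 (14): skip — 1 and 7 already connected.
2 8 (14): skip — 2 and 8 already connected.
3 7 (14): add — endpoints in different components.
MST edges: 4 5, 0 7, 0 6, 5 7, 5 8, 0 2, 0 1, 3 7; total weight 4+5+6+7+8+11+14+14 = 69.

69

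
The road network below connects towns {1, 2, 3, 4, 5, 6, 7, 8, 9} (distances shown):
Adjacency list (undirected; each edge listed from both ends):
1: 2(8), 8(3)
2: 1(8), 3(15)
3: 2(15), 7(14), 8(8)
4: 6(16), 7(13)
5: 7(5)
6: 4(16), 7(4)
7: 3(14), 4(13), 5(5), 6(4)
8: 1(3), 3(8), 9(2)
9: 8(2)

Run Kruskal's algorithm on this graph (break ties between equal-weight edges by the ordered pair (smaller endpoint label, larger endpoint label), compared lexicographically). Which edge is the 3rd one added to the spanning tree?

6-7

Kruskal's algorithm — process edges by increasing weight (ties by edge label):
8–9 (2): add — endpoints in different components.
1–8 (3): add — endpoints in different components.
6–7 (4): add — endpoints in different components.
5–7 (5): add — endpoints in different components.
1–2 (8): add — endpoints in different components.
3–8 (8): add — endpoints in different components.
4–7 (13): add — endpoints in different components.
3–7 (14): add — endpoints in different components.
The 3rd edge added is 6–7.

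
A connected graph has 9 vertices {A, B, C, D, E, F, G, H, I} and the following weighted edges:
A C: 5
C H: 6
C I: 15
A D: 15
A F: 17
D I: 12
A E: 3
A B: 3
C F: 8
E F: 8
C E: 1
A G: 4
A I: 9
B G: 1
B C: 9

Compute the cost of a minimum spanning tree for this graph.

Prim, starting at H.
Step 1: cheapest edge leaving the tree is C H (6); add C.
Step 2: cheapest edge leaving the tree is C E (1); add E.
Step 3: cheapest edge leaving the tree is A E (3); add A.
Step 4: cheapest edge leaving the tree is A B (3); add B.
Step 5: cheapest edge leaving the tree is B G (1); add G.
Step 6: cheapest edge leaving the tree is C F (8); add F.
Step 7: cheapest edge leaving the tree is A I (9); add I.
Step 8: cheapest edge leaving the tree is D I (12); add D.
MST edges: C H, C E, A E, A B, B G, C F, A I, D I; total weight 6+1+3+3+1+8+9+12 = 43.

43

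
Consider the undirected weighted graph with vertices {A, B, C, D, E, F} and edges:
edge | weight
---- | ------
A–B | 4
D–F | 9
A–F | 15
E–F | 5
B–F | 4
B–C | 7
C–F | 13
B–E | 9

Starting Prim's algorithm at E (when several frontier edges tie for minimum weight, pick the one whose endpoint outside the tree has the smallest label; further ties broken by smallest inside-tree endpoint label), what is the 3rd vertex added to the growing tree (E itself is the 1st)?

Grow the tree from E using Prim:
Step 1: cheapest edge leaving the tree is E–F (5); add F.
Step 2: cheapest edge leaving the tree is B–F (4); add B.
Step 3: cheapest edge leaving the tree is A–B (4); add A.
Step 4: cheapest edge leaving the tree is B–C (7); add C.
Step 5: cheapest edge leaving the tree is D–F (9); add D.
Vertex order: E, F, B, A, C, D. The 3rd vertex is B.

B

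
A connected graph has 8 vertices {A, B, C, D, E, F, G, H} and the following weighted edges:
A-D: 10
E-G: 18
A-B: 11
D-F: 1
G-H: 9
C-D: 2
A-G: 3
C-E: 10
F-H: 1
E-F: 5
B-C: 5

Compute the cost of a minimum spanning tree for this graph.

26

Grow the tree from A using Prim:
Step 1: frontier [A-G 3, A-D 10, A-B 11] → take A-G (3); add G.
Step 2: frontier [A-D 10, A-B 11, G-H 9, E-G 18] → take G-H (9); add H.
Step 3: frontier [A-D 10, A-B 11, E-G 18, F-H 1] → take F-H (1); add F.
Step 4: frontier [A-D 10, A-B 11, D-F 1, E-F 5, E-G 18] → take D-F (1); add D.
Step 5: frontier [A-B 11, C-D 2, E-F 5, E-G 18] → take C-D (2); add C.
Step 6: frontier [A-B 11, B-C 5, C-E 10, E-F 5, E-G 18] → take B-C (5); add B.
Step 7: frontier [C-E 10, E-F 5, E-G 18] → take E-F (5); add E.
MST edges: A-G, G-H, F-H, D-F, C-D, B-C, E-F; total weight 3+9+1+1+2+5+5 = 26.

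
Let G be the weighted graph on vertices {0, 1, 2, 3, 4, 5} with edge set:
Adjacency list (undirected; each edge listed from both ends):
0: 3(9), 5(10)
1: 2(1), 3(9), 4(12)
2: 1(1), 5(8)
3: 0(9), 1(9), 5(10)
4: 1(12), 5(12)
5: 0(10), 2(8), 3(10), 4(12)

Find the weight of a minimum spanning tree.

39

Grow the tree from 4 using Prim:
Step 1: cheapest edge leaving the tree is 1 4 (12); add 1.
Step 2: cheapest edge leaving the tree is 1 2 (1); add 2.
Step 3: cheapest edge leaving the tree is 2 5 (8); add 5.
Step 4: cheapest edge leaving the tree is 1 3 (9); add 3.
Step 5: cheapest edge leaving the tree is 0 3 (9); add 0.
MST edges: 1 4, 1 2, 2 5, 1 3, 0 3; total weight 12+1+8+9+9 = 39.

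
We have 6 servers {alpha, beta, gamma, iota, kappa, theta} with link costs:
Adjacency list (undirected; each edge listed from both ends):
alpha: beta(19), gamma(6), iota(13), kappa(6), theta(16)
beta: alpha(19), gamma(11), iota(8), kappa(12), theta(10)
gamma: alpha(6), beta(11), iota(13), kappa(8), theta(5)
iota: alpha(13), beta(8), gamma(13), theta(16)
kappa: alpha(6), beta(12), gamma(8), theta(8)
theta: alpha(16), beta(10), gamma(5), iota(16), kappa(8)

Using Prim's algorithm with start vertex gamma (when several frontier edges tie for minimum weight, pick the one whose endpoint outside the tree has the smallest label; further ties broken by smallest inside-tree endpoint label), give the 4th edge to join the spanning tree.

beta-theta

Grow the tree from gamma using Prim:
Step 1: frontier [gamma–theta 5, alpha–gamma 6, gamma–kappa 8, beta–gamma 11, gamma–iota 13] → take gamma–theta (5); add theta.
Step 2: frontier [alpha–gamma 6, gamma–kappa 8, beta–gamma 11, gamma–iota 13, kappa–theta 8, beta–theta 10, alpha–theta 16, iota–theta 16] → take alpha–gamma (6); add alpha.
Step 3: frontier [alpha–kappa 6, alpha–iota 13, alpha–beta 19, gamma–kappa 8, beta–gamma 11, gamma–iota 13, kappa–theta 8, beta–theta 10, iota–theta 16] → take alpha–kappa (6); add kappa.
Step 4: frontier [alpha–iota 13, alpha–beta 19, beta–gamma 11, gamma–iota 13, beta–kappa 12, beta–theta 10, iota–theta 16] → take beta–theta (10); add beta.
Step 5: frontier [alpha–iota 13, beta–iota 8, gamma–iota 13, iota–theta 16] → take beta–iota (8); add iota.
The 4th edge added is beta–theta.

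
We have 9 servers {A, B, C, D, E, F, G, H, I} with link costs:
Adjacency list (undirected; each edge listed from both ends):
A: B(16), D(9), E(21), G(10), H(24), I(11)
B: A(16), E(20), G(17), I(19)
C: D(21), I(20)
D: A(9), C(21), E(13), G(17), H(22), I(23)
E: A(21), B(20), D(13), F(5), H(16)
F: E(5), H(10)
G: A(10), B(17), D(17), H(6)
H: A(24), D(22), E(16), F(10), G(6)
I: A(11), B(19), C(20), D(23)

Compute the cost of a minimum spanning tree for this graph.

87

Sort edges by weight, then run Kruskal:
E-F (5): add — endpoints in different components.
G-H (6): add — endpoints in different components.
A-D (9): add — endpoints in different components.
A-G (10): add — endpoints in different components.
F-H (10): add — endpoints in different components.
A-I (11): add — endpoints in different components.
D-E (13): skip — D and E already connected.
A-B (16): add — endpoints in different components.
E-H (16): skip — E and H already connected.
B-G (17): skip — B and G already connected.
D-G (17): skip — D and G already connected.
B-I (19): skip — B and I already connected.
B-E (20): skip — B and E already connected.
C-I (20): add — endpoints in different components.
MST edges: E-F, G-H, A-D, A-G, F-H, A-I, A-B, C-I; total weight 5+6+9+10+10+11+16+20 = 87.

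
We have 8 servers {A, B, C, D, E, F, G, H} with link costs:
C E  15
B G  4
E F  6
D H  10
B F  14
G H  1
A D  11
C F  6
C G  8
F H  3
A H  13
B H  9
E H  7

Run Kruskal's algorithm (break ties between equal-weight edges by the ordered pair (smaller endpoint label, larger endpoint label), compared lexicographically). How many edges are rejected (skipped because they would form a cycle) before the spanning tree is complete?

Kruskal's algorithm — process edges by increasing weight (ties by edge label):
G H (1): add — endpoints in different components.
F H (3): add — endpoints in different components.
B G (4): add — endpoints in different components.
C F (6): add — endpoints in different components.
E F (6): add — endpoints in different components.
E H (7): skip — E and H already connected.
C G (8): skip — C and G already connected.
B H (9): skip — B and H already connected.
D H (10): add — endpoints in different components.
A D (11): add — endpoints in different components.
Edges rejected before the tree was complete: 3.

3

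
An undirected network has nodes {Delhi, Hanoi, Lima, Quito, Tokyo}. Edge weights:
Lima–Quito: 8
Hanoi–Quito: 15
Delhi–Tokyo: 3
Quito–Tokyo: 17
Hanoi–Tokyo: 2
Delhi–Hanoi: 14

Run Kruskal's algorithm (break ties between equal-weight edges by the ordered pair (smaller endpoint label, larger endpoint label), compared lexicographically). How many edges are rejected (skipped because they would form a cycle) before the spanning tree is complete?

Sort edges by weight, then run Kruskal:
Hanoi–Tokyo (2): add. Components now {Quito} {Hanoi,Tokyo} {Delhi} {Lima}
Delhi–Tokyo (3): add. Components now {Quito} {Delhi,Hanoi,Tokyo} {Lima}
Lima–Quito (8): add. Components now {Lima,Quito} {Delhi,Hanoi,Tokyo}
Delhi–Hanoi (14): skip — Hanoi and Delhi already connected.
Hanoi–Quito (15): add. Components now {Delhi,Hanoi,Lima,Quito,Tokyo}
Edges rejected before the tree was complete: 1.

1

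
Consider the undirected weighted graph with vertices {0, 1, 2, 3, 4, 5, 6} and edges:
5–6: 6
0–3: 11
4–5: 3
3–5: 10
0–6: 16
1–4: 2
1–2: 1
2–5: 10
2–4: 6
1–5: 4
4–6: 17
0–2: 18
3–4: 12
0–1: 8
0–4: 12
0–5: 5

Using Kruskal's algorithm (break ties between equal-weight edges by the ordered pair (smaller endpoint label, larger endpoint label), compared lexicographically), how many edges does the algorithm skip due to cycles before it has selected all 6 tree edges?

Sort edges by weight, then run Kruskal:
1–2 (1): add — endpoints in different components.
1–4 (2): add — endpoints in different components.
4–5 (3): add — endpoints in different components.
1–5 (4): skip — 1 and 5 already connected.
0–5 (5): add — endpoints in different components.
2–4 (6): skip — 2 and 4 already connected.
5–6 (6): add — endpoints in different components.
0–1 (8): skip — 0 and 1 already connected.
2–5 (10): skip — 2 and 5 already connected.
3–5 (10): add — endpoints in different components.
Edges rejected before the tree was complete: 4.

4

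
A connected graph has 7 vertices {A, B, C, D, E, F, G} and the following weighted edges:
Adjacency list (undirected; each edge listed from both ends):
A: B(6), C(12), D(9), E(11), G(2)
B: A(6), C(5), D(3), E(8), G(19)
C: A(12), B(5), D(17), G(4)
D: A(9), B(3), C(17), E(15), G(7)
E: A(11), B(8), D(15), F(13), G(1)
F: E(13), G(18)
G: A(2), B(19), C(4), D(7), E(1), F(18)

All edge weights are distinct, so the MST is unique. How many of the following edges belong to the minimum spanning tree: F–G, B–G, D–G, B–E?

Kruskal: consider edges lightest-first.
E–G (1): add — endpoints in different components.
A–G (2): add — endpoints in different components.
B–D (3): add — endpoints in different components.
C–G (4): add — endpoints in different components.
B–C (5): add — endpoints in different components.
A–B (6): skip — A and B already connected.
D–G (7): skip — D and G already connected.
B–E (8): skip — B and E already connected.
A–D (9): skip — A and D already connected.
A–E (11): skip — A and E already connected.
A–C (12): skip — A and C already connected.
E–F (13): add — endpoints in different components.
MST edge set: {E–G, A–G, B–D, C–G, B–C, E–F}.
Of the listed edges, {} are in the MST → 0.

0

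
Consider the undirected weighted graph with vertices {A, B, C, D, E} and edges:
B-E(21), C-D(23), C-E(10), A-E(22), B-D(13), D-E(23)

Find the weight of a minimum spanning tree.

Sort edges by weight, then run Kruskal:
C-E (10): add. Components now {A} {B} {C,E} {D}
B-D (13): add. Components now {A} {B,D} {C,E}
B-E (21): add. Components now {A} {B,C,D,E}
A-E (22): add. Components now {A,B,C,D,E}
MST edges: C-E, B-D, B-E, A-E; total weight 10+13+21+22 = 66.

66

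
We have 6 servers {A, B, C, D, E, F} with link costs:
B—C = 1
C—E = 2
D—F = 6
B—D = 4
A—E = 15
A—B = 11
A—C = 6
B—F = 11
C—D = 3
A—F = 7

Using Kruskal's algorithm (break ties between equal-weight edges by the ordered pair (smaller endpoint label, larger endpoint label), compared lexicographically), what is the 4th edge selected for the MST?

A-C

Kruskal's algorithm — process edges by increasing weight (ties by edge label):
B—C (1): add. Components now {A} {B,C} {D} {E} {F}
C—E (2): add. Components now {A} {B,C,E} {D} {F}
C—D (3): add. Components now {A} {B,C,D,E} {F}
B—D (4): skip — B and D already connected.
A—C (6): add. Components now {A,B,C,D,E} {F}
D—F (6): add. Components now {A,B,C,D,E,F}
The 4th edge added is A—C.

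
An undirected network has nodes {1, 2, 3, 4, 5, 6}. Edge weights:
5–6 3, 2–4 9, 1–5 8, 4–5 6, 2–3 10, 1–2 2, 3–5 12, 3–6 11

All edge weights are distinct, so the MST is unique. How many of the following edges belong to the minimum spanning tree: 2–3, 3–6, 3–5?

Kruskal's algorithm — process edges by increasing weight (ties by edge label):
1–2 (2): add. Components now {1,2} {3} {4} {5} {6}
5–6 (3): add. Components now {1,2} {3} {4} {5,6}
4–5 (6): add. Components now {1,2} {3} {4,5,6}
1–5 (8): add. Components now {1,2,4,5,6} {3}
2–4 (9): skip — 2 and 4 already connected.
2–3 (10): add. Components now {1,2,3,4,5,6}
MST edge set: {1–2, 5–6, 4–5, 1–5, 2–3}.
Of the listed edges, {2–3} are in the MST → 1.

1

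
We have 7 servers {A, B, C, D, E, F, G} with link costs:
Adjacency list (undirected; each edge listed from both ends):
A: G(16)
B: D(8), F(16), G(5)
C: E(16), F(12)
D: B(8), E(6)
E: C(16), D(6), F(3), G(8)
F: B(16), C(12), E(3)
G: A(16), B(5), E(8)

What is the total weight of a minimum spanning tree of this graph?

50

Sort edges by weight, then run Kruskal:
E-F (3): add. Components now {A} {B} {C} {D} {E,F} {G}
B-G (5): add. Components now {A} {B,G} {C} {D} {E,F}
D-E (6): add. Components now {A} {B,G} {C} {D,E,F}
B-D (8): add. Components now {A} {B,D,E,F,G} {C}
E-G (8): skip — E and G already connected.
C-F (12): add. Components now {A} {B,C,D,E,F,G}
A-G (16): add. Components now {A,B,C,D,E,F,G}
MST edges: E-F, B-G, D-E, B-D, C-F, A-G; total weight 3+5+6+8+12+16 = 50.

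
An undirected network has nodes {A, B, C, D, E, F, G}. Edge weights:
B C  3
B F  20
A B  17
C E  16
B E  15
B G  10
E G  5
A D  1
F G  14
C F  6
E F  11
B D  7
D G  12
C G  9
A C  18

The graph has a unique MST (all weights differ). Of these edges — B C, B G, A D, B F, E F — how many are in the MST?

2

Kruskal: consider edges lightest-first.
A D (1): add — endpoints in different components.
B C (3): add — endpoints in different components.
E G (5): add — endpoints in different components.
C F (6): add — endpoints in different components.
B D (7): add — endpoints in different components.
C G (9): add — endpoints in different components.
MST edge set: {A D, B C, E G, C F, B D, C G}.
Of the listed edges, {B C, A D} are in the MST → 2.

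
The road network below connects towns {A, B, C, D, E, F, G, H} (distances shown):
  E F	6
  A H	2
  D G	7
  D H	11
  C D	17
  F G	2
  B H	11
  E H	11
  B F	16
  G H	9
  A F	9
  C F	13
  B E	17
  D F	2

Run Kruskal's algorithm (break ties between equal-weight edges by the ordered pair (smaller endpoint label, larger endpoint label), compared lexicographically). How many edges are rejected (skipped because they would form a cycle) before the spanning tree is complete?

Kruskal's algorithm — process edges by increasing weight (ties by edge label):
A H (2): add — endpoints in different components.
D F (2): add — endpoints in different components.
F G (2): add — endpoints in different components.
E F (6): add — endpoints in different components.
D G (7): skip — D and G already connected.
A F (9): add — endpoints in different components.
G H (9): skip — G and H already connected.
B H (11): add — endpoints in different components.
D H (11): skip — D and H already connected.
E H (11): skip — E and H already connected.
C F (13): add — endpoints in different components.
Edges rejected before the tree was complete: 4.

4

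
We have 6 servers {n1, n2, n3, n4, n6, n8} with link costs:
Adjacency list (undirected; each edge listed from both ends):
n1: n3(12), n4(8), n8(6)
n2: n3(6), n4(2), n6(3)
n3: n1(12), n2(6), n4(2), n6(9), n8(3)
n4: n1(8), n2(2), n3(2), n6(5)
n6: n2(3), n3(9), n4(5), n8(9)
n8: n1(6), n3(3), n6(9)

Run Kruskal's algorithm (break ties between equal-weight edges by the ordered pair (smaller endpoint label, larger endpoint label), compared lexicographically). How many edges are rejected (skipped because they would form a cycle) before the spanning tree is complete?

Kruskal's algorithm — process edges by increasing weight (ties by edge label):
n2—n4 (2): add. Components now {n3} {n1} {n2,n4} {n8} {n6}
n3—n4 (2): add. Components now {n2,n3,n4} {n1} {n8} {n6}
n2—n6 (3): add. Components now {n2,n3,n4,n6} {n1} {n8}
n3—n8 (3): add. Components now {n2,n3,n4,n6,n8} {n1}
n4—n6 (5): skip — n4 and n6 already connected.
n1—n8 (6): add. Components now {n1,n2,n3,n4,n6,n8}
Edges rejected before the tree was complete: 1.

1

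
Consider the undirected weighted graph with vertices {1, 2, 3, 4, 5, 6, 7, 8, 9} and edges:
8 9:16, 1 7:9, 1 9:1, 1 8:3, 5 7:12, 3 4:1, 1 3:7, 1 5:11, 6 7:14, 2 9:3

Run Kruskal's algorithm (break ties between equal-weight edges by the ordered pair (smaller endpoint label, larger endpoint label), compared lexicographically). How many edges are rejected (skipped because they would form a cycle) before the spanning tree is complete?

1

Kruskal's algorithm — process edges by increasing weight (ties by edge label):
1 9 (1): add — endpoints in different components.
3 4 (1): add — endpoints in different components.
1 8 (3): add — endpoints in different components.
2 9 (3): add — endpoints in different components.
1 3 (7): add — endpoints in different components.
1 7 (9): add — endpoints in different components.
1 5 (11): add — endpoints in different components.
5 7 (12): skip — 5 and 7 already connected.
6 7 (14): add — endpoints in different components.
Edges rejected before the tree was complete: 1.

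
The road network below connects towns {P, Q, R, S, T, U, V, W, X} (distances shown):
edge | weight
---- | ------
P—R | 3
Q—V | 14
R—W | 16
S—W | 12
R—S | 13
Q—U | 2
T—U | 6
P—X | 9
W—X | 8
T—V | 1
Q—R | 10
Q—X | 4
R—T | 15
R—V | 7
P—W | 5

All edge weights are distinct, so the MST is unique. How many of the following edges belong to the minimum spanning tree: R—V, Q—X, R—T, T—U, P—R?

4

Kruskal's algorithm — process edges by increasing weight (ties by edge label):
T—V (1): add — endpoints in different components.
Q—U (2): add — endpoints in different components.
P—R (3): add — endpoints in different components.
Q—X (4): add — endpoints in different components.
P—W (5): add — endpoints in different components.
T—U (6): add — endpoints in different components.
R—V (7): add — endpoints in different components.
W—X (8): skip — W and X already connected.
P—X (9): skip — P and X already connected.
Q—R (10): skip — R and Q already connected.
S—W (12): add — endpoints in different components.
MST edge set: {T—V, Q—U, P—R, Q—X, P—W, T—U, R—V, S—W}.
Of the listed edges, {R—V, Q—X, T—U, P—R} are in the MST → 4.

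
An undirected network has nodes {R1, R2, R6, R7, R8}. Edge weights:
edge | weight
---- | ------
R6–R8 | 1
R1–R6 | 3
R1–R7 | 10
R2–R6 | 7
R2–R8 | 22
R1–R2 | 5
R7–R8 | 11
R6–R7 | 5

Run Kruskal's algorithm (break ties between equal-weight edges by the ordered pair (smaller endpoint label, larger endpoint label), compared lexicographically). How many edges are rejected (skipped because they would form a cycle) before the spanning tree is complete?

Sort edges by weight, then run Kruskal:
R6–R8 (1): add. Components now {R6,R8} {R7} {R1} {R2}
R1–R6 (3): add. Components now {R1,R6,R8} {R7} {R2}
R1–R2 (5): add. Components now {R1,R2,R6,R8} {R7}
R6–R7 (5): add. Components now {R1,R2,R6,R7,R8}
Edges rejected before the tree was complete: 0.

0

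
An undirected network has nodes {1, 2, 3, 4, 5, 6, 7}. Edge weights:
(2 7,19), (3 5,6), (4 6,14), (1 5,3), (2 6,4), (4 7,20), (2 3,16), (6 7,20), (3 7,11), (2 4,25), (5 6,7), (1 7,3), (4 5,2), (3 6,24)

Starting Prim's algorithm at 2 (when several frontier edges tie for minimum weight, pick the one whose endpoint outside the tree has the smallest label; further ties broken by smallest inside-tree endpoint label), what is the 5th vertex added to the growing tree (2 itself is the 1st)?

Prim, starting at 2.
Step 1: cheapest edge leaving the tree is 2 6 (4); add 6.
Step 2: cheapest edge leaving the tree is 5 6 (7); add 5.
Step 3: cheapest edge leaving the tree is 4 5 (2); add 4.
Step 4: cheapest edge leaving the tree is 1 5 (3); add 1.
Step 5: cheapest edge leaving the tree is 1 7 (3); add 7.
Step 6: cheapest edge leaving the tree is 3 5 (6); add 3.
Vertex order: 2, 6, 5, 4, 1, 7, 3. The 5th vertex is 1.

1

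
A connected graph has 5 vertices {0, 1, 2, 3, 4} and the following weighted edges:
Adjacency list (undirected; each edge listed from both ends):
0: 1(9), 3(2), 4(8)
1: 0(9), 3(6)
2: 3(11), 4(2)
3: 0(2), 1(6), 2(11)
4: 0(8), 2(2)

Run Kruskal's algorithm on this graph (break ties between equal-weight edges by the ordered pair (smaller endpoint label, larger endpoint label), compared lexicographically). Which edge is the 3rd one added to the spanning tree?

Sort edges by weight, then run Kruskal:
0 3 (2): add. Components now {0,3} {1} {2} {4}
2 4 (2): add. Components now {0,3} {1} {2,4}
1 3 (6): add. Components now {0,1,3} {2,4}
0 4 (8): add. Components now {0,1,2,3,4}
The 3rd edge added is 1 3.

1-3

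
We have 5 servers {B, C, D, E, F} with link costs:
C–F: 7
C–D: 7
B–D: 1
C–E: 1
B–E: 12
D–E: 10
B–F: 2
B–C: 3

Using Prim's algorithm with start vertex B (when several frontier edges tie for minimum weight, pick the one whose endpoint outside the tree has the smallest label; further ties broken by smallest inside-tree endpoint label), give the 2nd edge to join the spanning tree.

B-F

Prim's algorithm from B:
Step 1: frontier [B–D 1, B–F 2, B–C 3, B–E 12] → take B–D (1); add D.
Step 2: frontier [B–F 2, B–C 3, B–E 12, C–D 7, D–E 10] → take B–F (2); add F.
Step 3: frontier [B–C 3, B–E 12, C–D 7, D–E 10, C–F 7] → take B–C (3); add C.
Step 4: frontier [B–E 12, C–E 1, D–E 10] → take C–E (1); add E.
The 2nd edge added is B–F.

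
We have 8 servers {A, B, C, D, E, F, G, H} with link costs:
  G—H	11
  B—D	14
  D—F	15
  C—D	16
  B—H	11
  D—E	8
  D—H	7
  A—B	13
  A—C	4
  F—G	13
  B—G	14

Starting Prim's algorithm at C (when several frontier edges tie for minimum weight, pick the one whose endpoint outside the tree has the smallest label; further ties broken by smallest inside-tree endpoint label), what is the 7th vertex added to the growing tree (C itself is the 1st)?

Grow the tree from C using Prim:
Step 1: cheapest edge leaving the tree is A—C (4); add A.
Step 2: cheapest edge leaving the tree is A—B (13); add B.
Step 3: cheapest edge leaving the tree is B—H (11); add H.
Step 4: cheapest edge leaving the tree is D—H (7); add D.
Step 5: cheapest edge leaving the tree is D—E (8); add E.
Step 6: cheapest edge leaving the tree is G—H (11); add G.
Step 7: cheapest edge leaving the tree is F—G (13); add F.
Vertex order: C, A, B, H, D, E, G, F. The 7th vertex is G.

G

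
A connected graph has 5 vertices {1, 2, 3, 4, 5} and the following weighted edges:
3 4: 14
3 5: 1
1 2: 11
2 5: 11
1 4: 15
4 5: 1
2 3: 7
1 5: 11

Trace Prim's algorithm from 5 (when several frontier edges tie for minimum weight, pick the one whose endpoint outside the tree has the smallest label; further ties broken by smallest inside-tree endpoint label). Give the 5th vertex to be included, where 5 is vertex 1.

Prim, starting at 5.
Step 1: frontier [3 5 1, 4 5 1, 1 5 11, 2 5 11] → take 3 5 (1); add 3.
Step 2: frontier [2 3 7, 3 4 14, 4 5 1, 1 5 11, 2 5 11] → take 4 5 (1); add 4.
Step 3: frontier [2 3 7, 1 4 15, 1 5 11, 2 5 11] → take 2 3 (7); add 2.
Step 4: frontier [1 2 11, 1 4 15, 1 5 11] → take 1 2 (11); add 1.
Vertex order: 5, 3, 4, 2, 1. The 5th vertex is 1.

1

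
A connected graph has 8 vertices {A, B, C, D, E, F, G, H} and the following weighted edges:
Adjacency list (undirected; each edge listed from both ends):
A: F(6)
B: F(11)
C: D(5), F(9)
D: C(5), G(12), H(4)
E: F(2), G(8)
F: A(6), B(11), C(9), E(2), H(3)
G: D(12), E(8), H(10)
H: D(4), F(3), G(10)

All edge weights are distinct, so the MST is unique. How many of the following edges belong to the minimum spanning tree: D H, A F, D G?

2

Kruskal's algorithm — process edges by increasing weight (ties by edge label):
E F (2): add — endpoints in different components.
F H (3): add — endpoints in different components.
D H (4): add — endpoints in different components.
C D (5): add — endpoints in different components.
A F (6): add — endpoints in different components.
E G (8): add — endpoints in different components.
C F (9): skip — C and F already connected.
G H (10): skip — G and H already connected.
B F (11): add — endpoints in different components.
MST edge set: {E F, F H, D H, C D, A F, E G, B F}.
Of the listed edges, {D H, A F} are in the MST → 2.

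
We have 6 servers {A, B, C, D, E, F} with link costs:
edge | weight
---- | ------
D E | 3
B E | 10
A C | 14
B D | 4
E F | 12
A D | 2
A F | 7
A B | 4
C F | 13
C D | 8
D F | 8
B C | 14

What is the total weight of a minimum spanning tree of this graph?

24

Prim's algorithm from C:
Step 1: cheapest edge leaving the tree is C D (8); add D.
Step 2: cheapest edge leaving the tree is A D (2); add A.
Step 3: cheapest edge leaving the tree is D E (3); add E.
Step 4: cheapest edge leaving the tree is A B (4); add B.
Step 5: cheapest edge leaving the tree is A F (7); add F.
MST edges: C D, A D, D E, A B, A F; total weight 8+2+3+4+7 = 24.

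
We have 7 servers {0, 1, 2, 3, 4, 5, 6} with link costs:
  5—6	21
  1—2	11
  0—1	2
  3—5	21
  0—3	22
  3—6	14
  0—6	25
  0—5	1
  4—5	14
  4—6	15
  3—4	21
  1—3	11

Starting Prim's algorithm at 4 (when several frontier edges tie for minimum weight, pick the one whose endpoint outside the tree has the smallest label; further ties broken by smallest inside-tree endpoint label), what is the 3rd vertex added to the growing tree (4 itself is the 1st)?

0

Grow the tree from 4 using Prim:
Step 1: cheapest edge leaving the tree is 4—5 (14); add 5.
Step 2: cheapest edge leaving the tree is 0—5 (1); add 0.
Step 3: cheapest edge leaving the tree is 0—1 (2); add 1.
Step 4: cheapest edge leaving the tree is 1—2 (11); add 2.
Step 5: cheapest edge leaving the tree is 1—3 (11); add 3.
Step 6: cheapest edge leaving the tree is 3—6 (14); add 6.
Vertex order: 4, 5, 0, 1, 2, 3, 6. The 3rd vertex is 0.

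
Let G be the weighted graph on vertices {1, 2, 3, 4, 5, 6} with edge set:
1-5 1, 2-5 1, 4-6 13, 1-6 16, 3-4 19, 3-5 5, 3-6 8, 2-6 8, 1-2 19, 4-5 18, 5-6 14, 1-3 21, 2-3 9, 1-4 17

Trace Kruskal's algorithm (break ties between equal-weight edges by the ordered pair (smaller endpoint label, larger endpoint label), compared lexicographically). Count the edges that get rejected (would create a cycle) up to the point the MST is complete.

Kruskal: consider edges lightest-first.
1-5 (1): add — endpoints in different components.
2-5 (1): add — endpoints in different components.
3-5 (5): add — endpoints in different components.
2-6 (8): add — endpoints in different components.
3-6 (8): skip — 3 and 6 already connected.
2-3 (9): skip — 2 and 3 already connected.
4-6 (13): add — endpoints in different components.
Edges rejected before the tree was complete: 2.

2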